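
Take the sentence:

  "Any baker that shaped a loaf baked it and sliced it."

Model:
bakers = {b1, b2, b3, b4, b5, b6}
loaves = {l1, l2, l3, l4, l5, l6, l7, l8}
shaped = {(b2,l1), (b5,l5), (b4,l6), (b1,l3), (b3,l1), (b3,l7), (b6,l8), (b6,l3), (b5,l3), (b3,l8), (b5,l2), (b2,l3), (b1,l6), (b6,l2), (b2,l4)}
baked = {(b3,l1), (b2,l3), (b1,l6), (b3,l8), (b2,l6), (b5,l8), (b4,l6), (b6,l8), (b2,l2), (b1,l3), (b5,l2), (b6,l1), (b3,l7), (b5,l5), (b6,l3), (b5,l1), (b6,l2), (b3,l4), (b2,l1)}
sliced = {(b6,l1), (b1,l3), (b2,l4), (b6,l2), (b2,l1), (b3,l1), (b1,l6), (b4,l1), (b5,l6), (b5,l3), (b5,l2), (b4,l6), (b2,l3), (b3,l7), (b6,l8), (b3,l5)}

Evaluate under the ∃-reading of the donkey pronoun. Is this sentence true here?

"it" takes "a loaf" as antecedent — a donkey pronoun bound across the clause boundary.
Weak reading: every baker b with some shaped-loaf has at least one shaped-loaf l such that baked(b,l) ∧ sliced(b,l).
Per baker: b1:✓  b2:✓  b3:✓  b4:✓  b5:✓  b6:✓
Every baker in the restrictor has a witness.

True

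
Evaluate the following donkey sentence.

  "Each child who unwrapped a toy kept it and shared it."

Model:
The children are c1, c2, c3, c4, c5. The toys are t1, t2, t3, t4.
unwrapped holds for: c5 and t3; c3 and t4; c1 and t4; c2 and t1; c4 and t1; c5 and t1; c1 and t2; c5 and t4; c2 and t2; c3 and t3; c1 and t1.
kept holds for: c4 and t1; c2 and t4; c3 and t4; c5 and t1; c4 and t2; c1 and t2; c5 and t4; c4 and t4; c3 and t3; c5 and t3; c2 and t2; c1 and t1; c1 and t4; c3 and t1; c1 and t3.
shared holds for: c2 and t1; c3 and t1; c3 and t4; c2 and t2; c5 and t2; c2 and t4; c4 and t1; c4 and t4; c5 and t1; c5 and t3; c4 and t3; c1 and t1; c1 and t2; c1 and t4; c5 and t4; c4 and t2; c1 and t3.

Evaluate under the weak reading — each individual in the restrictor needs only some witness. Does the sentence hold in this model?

"it" takes "a toy" as antecedent — a donkey pronoun bound across the clause boundary.
Weak reading: every child c with some unwrapped-toy has at least one unwrapped-toy t such that kept(c,t) ∧ shared(c,t).
Per child: c1:✓  c2:✓  c3:✓  c4:✓  c5:✓
Every child in the restrictor has a witness.

True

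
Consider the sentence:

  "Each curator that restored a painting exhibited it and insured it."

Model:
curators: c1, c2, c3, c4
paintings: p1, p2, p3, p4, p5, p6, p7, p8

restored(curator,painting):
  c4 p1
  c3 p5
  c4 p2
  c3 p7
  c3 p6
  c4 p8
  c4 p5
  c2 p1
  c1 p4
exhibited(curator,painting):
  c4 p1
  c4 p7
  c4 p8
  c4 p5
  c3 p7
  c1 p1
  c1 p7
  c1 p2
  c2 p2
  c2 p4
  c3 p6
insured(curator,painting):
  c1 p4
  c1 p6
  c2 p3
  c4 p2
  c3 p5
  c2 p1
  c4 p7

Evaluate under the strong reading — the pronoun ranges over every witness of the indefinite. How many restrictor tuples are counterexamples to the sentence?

9

"it" takes "a painting" as antecedent — a donkey pronoun bound across the clause boundary.
Strong reading: for every (c,p) with restored(c,p), exhibited(c,p) ∧ insured(c,p).
Restrictor pairs: (c1,p4) ✗  (c2,p1) ✗  (c3,p5) ✗  (c3,p6) ✗  (c3,p7) ✗  (c4,p1) ✗  (c4,p2) ✗  (c4,p5) ✗  (c4,p8) ✗
Counterexamples (restrictor pairs failing the scope): 9.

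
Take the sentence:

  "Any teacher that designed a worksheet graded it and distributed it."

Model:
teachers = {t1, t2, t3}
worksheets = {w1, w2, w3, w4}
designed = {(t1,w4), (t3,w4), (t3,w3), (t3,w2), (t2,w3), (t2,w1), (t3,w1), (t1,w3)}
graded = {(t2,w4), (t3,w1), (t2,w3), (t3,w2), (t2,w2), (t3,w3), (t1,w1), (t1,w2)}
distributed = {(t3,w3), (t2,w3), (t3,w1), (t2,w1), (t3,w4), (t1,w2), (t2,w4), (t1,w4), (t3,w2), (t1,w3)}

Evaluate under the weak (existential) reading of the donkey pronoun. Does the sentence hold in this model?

False

"it" takes "a worksheet" as antecedent — a donkey pronoun bound across the clause boundary.
Weak reading: every teacher t with some designed-worksheet has at least one designed-worksheet w such that graded(t,w) ∧ distributed(t,w).
Per teacher: t1:✗  t2:✓  t3:✓
t1 has no witness among its designed-worksheets.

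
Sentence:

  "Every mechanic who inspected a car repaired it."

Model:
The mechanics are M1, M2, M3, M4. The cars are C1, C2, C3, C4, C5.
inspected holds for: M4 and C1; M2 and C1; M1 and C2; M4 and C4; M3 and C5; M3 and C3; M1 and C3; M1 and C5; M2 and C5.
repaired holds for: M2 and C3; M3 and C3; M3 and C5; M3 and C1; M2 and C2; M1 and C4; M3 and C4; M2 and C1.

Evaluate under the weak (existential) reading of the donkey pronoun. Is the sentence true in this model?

"it" takes "a car" as antecedent — a donkey pronoun bound across the clause boundary.
Weak reading: every mechanic m with some inspected-car has at least one inspected-car c such that repaired(m,c).
Per mechanic: M1:✗  M2:✓  M3:✓  M4:✗
M1 has no witness among its inspected-cars.

False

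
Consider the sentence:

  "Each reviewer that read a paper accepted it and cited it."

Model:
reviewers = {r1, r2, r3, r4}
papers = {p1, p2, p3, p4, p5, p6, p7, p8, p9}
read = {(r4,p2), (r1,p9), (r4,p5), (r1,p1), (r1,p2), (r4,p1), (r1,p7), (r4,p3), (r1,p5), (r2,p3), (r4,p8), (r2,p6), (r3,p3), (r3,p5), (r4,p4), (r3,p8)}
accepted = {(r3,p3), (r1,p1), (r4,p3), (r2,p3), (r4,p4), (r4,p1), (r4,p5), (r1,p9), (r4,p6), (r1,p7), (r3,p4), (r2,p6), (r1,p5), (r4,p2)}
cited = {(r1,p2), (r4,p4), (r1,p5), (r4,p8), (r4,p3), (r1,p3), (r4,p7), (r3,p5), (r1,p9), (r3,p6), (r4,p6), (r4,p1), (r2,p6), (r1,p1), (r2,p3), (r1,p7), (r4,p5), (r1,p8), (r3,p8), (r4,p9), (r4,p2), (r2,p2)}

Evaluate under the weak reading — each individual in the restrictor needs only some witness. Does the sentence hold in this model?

False

"it" takes "a paper" as antecedent — a donkey pronoun bound across the clause boundary.
Weak reading: every reviewer r with some read-paper has at least one read-paper p such that accepted(r,p) ∧ cited(r,p).
Per reviewer: r1:✓  r2:✓  r3:✗  r4:✓
r3 has no witness among its read-papers.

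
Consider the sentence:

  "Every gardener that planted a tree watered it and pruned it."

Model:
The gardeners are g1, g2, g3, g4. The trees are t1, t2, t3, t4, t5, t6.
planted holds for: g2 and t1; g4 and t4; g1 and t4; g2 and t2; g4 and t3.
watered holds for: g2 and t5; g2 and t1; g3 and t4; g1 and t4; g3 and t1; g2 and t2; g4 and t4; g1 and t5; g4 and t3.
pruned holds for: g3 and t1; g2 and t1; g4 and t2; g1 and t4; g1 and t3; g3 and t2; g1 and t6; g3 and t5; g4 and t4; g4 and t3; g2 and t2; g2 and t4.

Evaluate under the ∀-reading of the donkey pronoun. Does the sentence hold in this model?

"it" takes "a tree" as antecedent — a donkey pronoun bound across the clause boundary.
Strong reading: for every (g,t) with planted(g,t), watered(g,t) ∧ pruned(g,t).
Restrictor pairs: (g1,t4) ✓  (g2,t1) ✓  (g2,t2) ✓  (g4,t3) ✓  (g4,t4) ✓
Every restrictor pair satisfies the scope.

True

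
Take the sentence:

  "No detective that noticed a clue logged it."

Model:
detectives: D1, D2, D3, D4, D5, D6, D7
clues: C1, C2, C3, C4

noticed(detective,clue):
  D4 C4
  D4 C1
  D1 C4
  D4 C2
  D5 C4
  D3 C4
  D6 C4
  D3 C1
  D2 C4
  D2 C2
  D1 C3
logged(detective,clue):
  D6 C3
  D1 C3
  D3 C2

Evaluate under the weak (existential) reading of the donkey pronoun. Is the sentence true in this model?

False

"it" takes "a clue" as antecedent — a donkey pronoun bound across the clause boundary.
Truth condition: for no (d,c) with noticed(d,c) does logged(d,c) hold.
Restrictor pairs — does the scope hold? (D1,C3):holds  (D1,C4):fails  (D2,C2):fails  (D2,C4):fails  (D3,C1):fails  (D3,C4):fails  (D4,C1):fails  (D4,C2):fails  (D4,C4):fails  (D5,C4):fails  (D6,C4):fails
Scope holds for 1 pair(s), so the sentence is false.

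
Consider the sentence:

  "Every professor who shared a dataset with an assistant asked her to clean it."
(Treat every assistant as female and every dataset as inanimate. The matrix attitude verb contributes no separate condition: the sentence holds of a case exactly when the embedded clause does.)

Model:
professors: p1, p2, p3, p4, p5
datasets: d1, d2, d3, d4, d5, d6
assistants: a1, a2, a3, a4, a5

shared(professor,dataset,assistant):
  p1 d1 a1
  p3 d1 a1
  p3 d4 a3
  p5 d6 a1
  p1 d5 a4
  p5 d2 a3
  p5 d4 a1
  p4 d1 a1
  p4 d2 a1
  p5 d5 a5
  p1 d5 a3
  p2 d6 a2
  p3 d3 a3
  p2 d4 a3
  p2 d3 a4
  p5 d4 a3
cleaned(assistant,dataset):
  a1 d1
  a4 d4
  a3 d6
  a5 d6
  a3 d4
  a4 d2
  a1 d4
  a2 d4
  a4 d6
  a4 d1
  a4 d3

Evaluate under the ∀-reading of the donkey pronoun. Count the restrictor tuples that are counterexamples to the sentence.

8

"her" takes "an assistant" as antecedent and "it" takes "a dataset"; both are donkey pronouns co-varying with the restrictor.
Strong reading: for every (p,d,a) with shared(p,d,a), cleaned(a,d).
Restrictor triples: (p1,d1,a1)→cleaned(a1,d1) ✓  (p1,d5,a3)→cleaned(a3,d5) ✗  (p1,d5,a4)→cleaned(a4,d5) ✗  (p2,d3,a4)→cleaned(a4,d3) ✓  (p2,d4,a3)→cleaned(a3,d4) ✓  (p2,d6,a2)→cleaned(a2,d6) ✗  (p3,d1,a1)→cleaned(a1,d1) ✓  (p3,d3,a3)→cleaned(a3,d3) ✗  (p3,d4,a3)→cleaned(a3,d4) ✓  (p4,d1,a1)→cleaned(a1,d1) ✓  (p4,d2,a1)→cleaned(a1,d2) ✗  (p5,d2,a3)→cleaned(a3,d2) ✗  (p5,d4,a1)→cleaned(a1,d4) ✓  (p5,d4,a3)→cleaned(a3,d4) ✓  (p5,d5,a5)→cleaned(a5,d5) ✗  (p5,d6,a1)→cleaned(a1,d6) ✗
Counterexamples (restrictor triples failing the scope): 8.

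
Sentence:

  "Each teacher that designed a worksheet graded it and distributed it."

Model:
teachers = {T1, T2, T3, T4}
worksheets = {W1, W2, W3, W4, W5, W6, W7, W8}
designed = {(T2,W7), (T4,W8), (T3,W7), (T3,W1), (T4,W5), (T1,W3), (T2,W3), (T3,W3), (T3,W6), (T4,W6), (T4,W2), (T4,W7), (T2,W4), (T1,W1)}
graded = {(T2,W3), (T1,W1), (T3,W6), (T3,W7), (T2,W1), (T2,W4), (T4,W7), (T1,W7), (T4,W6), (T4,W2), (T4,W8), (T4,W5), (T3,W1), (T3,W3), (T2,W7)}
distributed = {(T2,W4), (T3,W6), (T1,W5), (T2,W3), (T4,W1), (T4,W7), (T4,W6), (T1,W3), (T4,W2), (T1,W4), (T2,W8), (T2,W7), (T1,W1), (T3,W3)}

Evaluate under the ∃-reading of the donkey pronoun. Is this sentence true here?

True

"it" takes "a worksheet" as antecedent — a donkey pronoun bound across the clause boundary.
Weak reading: every teacher t with some designed-worksheet has at least one designed-worksheet w such that graded(t,w) ∧ distributed(t,w).
Per teacher: T1:✓  T2:✓  T3:✓  T4:✓
Every teacher in the restrictor has a witness.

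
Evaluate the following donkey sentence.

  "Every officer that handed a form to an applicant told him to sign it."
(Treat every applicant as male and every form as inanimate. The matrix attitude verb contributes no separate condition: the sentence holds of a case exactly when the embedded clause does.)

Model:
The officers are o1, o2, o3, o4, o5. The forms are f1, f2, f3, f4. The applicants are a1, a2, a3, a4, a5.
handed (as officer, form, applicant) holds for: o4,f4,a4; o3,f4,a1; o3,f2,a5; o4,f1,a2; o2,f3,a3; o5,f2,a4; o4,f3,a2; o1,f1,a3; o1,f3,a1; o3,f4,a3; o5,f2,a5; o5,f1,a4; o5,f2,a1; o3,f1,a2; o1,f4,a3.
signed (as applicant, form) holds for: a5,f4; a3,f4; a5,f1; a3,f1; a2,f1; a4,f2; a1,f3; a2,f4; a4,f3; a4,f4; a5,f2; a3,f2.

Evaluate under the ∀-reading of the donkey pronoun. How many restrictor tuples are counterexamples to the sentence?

"him" takes "an applicant" as antecedent and "it" takes "a form"; both are donkey pronouns co-varying with the restrictor.
Strong reading: for every (o,f,a) with handed(o,f,a), signed(a,f).
Restrictor triples: (o1,f1,a3)→signed(a3,f1) ✓  (o1,f3,a1)→signed(a1,f3) ✓  (o1,f4,a3)→signed(a3,f4) ✓  (o2,f3,a3)→signed(a3,f3) ✗  (o3,f1,a2)→signed(a2,f1) ✓  (o3,f2,a5)→signed(a5,f2) ✓  (o3,f4,a1)→signed(a1,f4) ✗  (o3,f4,a3)→signed(a3,f4) ✓  (o4,f1,a2)→signed(a2,f1) ✓  (o4,f3,a2)→signed(a2,f3) ✗  (o4,f4,a4)→signed(a4,f4) ✓  (o5,f1,a4)→signed(a4,f1) ✗  (o5,f2,a1)→signed(a1,f2) ✗  (o5,f2,a4)→signed(a4,f2) ✓  (o5,f2,a5)→signed(a5,f2) ✓
Counterexamples (restrictor triples failing the scope): 5.

5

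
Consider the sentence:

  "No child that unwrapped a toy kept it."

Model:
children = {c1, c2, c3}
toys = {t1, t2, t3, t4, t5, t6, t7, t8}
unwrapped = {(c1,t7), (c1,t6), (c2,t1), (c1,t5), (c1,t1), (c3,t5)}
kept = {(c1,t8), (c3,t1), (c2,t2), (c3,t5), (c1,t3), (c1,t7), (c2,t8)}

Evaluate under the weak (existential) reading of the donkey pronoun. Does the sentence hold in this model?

False

"it" takes "a toy" as antecedent — a donkey pronoun bound across the clause boundary.
Truth condition: for no (c,t) with unwrapped(c,t) does kept(c,t) hold.
Restrictor pairs — does the scope hold? (c1,t1):fails  (c1,t5):fails  (c1,t6):fails  (c1,t7):holds  (c2,t1):fails  (c3,t5):holds
Scope holds for 2 pair(s), so the sentence is false.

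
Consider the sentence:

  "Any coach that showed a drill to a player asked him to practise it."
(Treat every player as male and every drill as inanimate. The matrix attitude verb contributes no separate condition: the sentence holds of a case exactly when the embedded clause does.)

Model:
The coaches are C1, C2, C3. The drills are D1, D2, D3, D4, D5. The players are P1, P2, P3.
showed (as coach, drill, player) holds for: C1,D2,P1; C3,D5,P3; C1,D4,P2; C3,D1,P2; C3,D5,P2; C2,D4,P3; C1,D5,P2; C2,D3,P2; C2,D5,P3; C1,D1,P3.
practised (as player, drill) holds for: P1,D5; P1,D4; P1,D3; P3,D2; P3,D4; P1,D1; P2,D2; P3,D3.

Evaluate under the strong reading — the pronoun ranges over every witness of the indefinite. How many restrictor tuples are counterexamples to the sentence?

9

"him" takes "a player" as antecedent and "it" takes "a drill"; both are donkey pronouns co-varying with the restrictor.
Strong reading: for every (c,d,p) with showed(c,d,p), practised(p,d).
Restrictor triples: (C1,D1,P3)→practised(P3,D1) ✗  (C1,D2,P1)→practised(P1,D2) ✗  (C1,D4,P2)→practised(P2,D4) ✗  (C1,D5,P2)→practised(P2,D5) ✗  (C2,D3,P2)→practised(P2,D3) ✗  (C2,D4,P3)→practised(P3,D4) ✓  (C2,D5,P3)→practised(P3,D5) ✗  (C3,D1,P2)→practised(P2,D1) ✗  (C3,D5,P2)→practised(P2,D5) ✗  (C3,D5,P3)→practised(P3,D5) ✗
Counterexamples (restrictor triples failing the scope): 9.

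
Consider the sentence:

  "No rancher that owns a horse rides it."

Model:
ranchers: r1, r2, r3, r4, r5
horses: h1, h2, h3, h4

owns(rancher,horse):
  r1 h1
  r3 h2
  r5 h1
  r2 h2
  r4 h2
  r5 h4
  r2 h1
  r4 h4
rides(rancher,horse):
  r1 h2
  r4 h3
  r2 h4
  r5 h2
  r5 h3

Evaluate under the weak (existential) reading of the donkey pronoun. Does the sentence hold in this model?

True

"it" takes "a horse" as antecedent — a donkey pronoun bound across the clause boundary.
Truth condition: for no (r,h) with owns(r,h) does rides(r,h) hold.
Restrictor pairs — does the scope hold? (r1,h1):fails  (r2,h1):fails  (r2,h2):fails  (r3,h2):fails  (r4,h2):fails  (r4,h4):fails  (r5,h1):fails  (r5,h4):fails
Scope holds for no restrictor pair, so the sentence is true.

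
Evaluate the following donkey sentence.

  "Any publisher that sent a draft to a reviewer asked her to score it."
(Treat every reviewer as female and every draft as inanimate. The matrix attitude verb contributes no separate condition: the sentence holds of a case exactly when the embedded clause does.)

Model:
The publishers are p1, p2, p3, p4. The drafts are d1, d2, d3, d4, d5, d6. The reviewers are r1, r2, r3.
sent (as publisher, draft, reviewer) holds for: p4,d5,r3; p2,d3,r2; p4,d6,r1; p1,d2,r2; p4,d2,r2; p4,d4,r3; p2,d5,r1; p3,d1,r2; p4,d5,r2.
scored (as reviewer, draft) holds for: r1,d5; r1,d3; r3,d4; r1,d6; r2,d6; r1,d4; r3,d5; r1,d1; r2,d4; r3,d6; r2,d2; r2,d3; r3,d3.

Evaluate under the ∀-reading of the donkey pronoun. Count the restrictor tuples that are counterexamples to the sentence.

"her" takes "a reviewer" as antecedent and "it" takes "a draft"; both are donkey pronouns co-varying with the restrictor.
Strong reading: for every (p,d,r) with sent(p,d,r), scored(r,d).
Restrictor triples: (p1,d2,r2)→scored(r2,d2) ✓  (p2,d3,r2)→scored(r2,d3) ✓  (p2,d5,r1)→scored(r1,d5) ✓  (p3,d1,r2)→scored(r2,d1) ✗  (p4,d2,r2)→scored(r2,d2) ✓  (p4,d4,r3)→scored(r3,d4) ✓  (p4,d5,r2)→scored(r2,d5) ✗  (p4,d5,r3)→scored(r3,d5) ✓  (p4,d6,r1)→scored(r1,d6) ✓
Counterexamples (restrictor triples failing the scope): 2.

2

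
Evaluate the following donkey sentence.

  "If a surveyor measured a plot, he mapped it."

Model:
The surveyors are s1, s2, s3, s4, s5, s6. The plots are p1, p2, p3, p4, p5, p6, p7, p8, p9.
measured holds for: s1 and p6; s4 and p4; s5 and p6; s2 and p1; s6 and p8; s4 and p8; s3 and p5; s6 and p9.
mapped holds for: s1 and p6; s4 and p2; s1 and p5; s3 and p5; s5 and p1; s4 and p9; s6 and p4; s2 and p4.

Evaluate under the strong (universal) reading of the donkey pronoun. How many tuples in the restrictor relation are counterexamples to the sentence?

6

"it" takes "a plot" as antecedent — a donkey pronoun bound across the clause boundary.
Strong reading: for every (s,p) with measured(s,p), mapped(s,p).
Restrictor pairs: (s1,p6) ✓  (s2,p1) ✗  (s3,p5) ✓  (s4,p4) ✗  (s4,p8) ✗  (s5,p6) ✗  (s6,p8) ✗  (s6,p9) ✗
Counterexamples (restrictor pairs failing the scope): 6.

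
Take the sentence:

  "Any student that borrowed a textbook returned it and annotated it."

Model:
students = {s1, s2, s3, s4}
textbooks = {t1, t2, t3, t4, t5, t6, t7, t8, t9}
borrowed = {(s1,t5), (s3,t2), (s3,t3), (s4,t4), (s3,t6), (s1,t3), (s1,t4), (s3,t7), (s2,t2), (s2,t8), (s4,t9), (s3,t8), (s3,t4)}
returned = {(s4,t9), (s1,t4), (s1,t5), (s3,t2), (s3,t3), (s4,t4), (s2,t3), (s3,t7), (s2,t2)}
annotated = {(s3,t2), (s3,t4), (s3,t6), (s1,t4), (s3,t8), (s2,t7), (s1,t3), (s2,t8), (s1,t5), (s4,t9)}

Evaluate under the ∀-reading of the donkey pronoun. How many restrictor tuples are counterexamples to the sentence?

9

"it" takes "a textbook" as antecedent — a donkey pronoun bound across the clause boundary.
Strong reading: for every (s,t) with borrowed(s,t), returned(s,t) ∧ annotated(s,t).
Restrictor pairs: (s1,t3) ✗  (s1,t4) ✓  (s1,t5) ✓  (s2,t2) ✗  (s2,t8) ✗  (s3,t2) ✓  (s3,t3) ✗  (s3,t4) ✗  (s3,t6) ✗  (s3,t7) ✗  (s3,t8) ✗  (s4,t4) ✗  (s4,t9) ✓
Counterexamples (restrictor pairs failing the scope): 9.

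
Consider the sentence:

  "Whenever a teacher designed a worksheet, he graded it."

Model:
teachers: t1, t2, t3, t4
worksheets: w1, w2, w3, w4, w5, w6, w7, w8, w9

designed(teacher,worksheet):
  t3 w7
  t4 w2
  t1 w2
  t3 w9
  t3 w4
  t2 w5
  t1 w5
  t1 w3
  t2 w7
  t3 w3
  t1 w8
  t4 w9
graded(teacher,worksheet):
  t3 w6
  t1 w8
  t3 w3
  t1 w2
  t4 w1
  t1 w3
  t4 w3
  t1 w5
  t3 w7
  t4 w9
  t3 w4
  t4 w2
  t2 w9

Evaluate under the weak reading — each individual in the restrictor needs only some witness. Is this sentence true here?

"it" takes "a worksheet" as antecedent — a donkey pronoun bound across the clause boundary.
Weak reading: every teacher t with some designed-worksheet has at least one designed-worksheet w such that graded(t,w).
Per teacher: t1:✓  t2:✗  t3:✓  t4:✓
t2 has no witness among its designed-worksheets.

False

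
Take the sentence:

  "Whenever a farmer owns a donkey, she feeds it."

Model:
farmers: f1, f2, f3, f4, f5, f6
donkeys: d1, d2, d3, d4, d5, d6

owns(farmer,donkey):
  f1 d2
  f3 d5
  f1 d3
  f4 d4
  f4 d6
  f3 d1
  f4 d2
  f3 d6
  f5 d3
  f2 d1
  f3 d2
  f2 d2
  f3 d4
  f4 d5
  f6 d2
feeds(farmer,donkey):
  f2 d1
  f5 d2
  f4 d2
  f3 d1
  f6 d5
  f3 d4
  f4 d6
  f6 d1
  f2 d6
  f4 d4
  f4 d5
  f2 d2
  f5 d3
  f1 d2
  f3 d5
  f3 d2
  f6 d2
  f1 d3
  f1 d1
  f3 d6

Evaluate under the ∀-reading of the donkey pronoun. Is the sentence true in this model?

"it" takes "a donkey" as antecedent — a donkey pronoun bound across the clause boundary.
Strong reading: for every (f,d) with owns(f,d), feeds(f,d).
Restrictor pairs: (f1,d2) ✓  (f1,d3) ✓  (f2,d1) ✓  (f2,d2) ✓  (f3,d1) ✓  (f3,d2) ✓  (f3,d4) ✓  (f3,d5) ✓  (f3,d6) ✓  (f4,d2) ✓  (f4,d4) ✓  (f4,d5) ✓  (f4,d6) ✓  (f5,d3) ✓  (f6,d2) ✓
Every restrictor pair satisfies the scope.

True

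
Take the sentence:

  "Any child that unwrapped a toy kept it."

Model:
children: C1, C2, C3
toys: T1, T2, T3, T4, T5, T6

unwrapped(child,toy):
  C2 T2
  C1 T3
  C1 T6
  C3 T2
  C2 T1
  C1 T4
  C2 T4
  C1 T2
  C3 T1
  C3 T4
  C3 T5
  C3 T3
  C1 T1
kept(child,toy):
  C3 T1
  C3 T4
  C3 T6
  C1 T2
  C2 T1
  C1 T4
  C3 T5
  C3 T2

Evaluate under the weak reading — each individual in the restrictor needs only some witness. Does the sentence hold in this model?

True

"it" takes "a toy" as antecedent — a donkey pronoun bound across the clause boundary.
Weak reading: every child c with some unwrapped-toy has at least one unwrapped-toy t such that kept(c,t).
Per child: C1:✓  C2:✓  C3:✓
Every child in the restrictor has a witness.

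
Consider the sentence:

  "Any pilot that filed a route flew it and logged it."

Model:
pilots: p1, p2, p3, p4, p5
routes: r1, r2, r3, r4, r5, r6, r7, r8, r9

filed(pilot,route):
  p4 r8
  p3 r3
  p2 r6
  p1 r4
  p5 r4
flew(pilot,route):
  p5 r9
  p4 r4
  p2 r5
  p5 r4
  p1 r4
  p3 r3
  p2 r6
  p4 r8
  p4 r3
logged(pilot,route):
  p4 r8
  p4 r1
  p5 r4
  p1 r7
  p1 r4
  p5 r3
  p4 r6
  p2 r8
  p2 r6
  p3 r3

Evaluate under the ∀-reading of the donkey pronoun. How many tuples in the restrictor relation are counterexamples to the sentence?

0

"it" takes "a route" as antecedent — a donkey pronoun bound across the clause boundary.
Strong reading: for every (p,r) with filed(p,r), flew(p,r) ∧ logged(p,r).
Restrictor pairs: (p1,r4) ✓  (p2,r6) ✓  (p3,r3) ✓  (p4,r8) ✓  (p5,r4) ✓
Counterexamples (restrictor pairs failing the scope): 0.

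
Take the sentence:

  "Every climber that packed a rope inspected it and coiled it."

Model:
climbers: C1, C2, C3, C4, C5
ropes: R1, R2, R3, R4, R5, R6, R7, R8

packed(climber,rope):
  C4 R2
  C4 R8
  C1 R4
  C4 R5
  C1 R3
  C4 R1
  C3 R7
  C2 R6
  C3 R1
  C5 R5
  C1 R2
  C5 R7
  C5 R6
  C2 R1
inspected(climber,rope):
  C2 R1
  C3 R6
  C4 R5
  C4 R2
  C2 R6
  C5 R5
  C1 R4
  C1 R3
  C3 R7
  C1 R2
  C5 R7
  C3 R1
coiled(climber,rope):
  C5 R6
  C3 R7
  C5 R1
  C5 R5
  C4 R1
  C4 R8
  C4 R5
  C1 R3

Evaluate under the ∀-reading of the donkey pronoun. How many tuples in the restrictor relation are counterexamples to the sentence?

"it" takes "a rope" as antecedent — a donkey pronoun bound across the clause boundary.
Strong reading: for every (c,r) with packed(c,r), inspected(c,r) ∧ coiled(c,r).
Restrictor pairs: (C1,R2) ✗  (C1,R3) ✓  (C1,R4) ✗  (C2,R1) ✗  (C2,R6) ✗  (C3,R1) ✗  (C3,R7) ✓  (C4,R1) ✗  (C4,R2) ✗  (C4,R5) ✓  (C4,R8) ✗  (C5,R5) ✓  (C5,R6) ✗  (C5,R7) ✗
Counterexamples (restrictor pairs failing the scope): 10.

10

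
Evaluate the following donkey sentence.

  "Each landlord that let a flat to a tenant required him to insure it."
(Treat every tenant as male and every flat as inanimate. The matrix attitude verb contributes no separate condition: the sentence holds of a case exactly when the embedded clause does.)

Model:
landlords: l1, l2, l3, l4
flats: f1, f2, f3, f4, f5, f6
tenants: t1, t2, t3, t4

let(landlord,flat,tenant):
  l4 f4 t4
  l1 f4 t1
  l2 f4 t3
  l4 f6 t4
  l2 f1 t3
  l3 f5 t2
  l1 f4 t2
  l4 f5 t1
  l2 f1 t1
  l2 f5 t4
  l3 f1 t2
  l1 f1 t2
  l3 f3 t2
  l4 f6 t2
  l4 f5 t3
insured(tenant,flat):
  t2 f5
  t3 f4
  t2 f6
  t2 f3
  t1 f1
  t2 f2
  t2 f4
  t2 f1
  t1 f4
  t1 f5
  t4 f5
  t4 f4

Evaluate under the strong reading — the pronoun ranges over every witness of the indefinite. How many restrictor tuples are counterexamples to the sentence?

"him" takes "a tenant" as antecedent and "it" takes "a flat"; both are donkey pronouns co-varying with the restrictor.
Strong reading: for every (l,f,t) with let(l,f,t), insured(t,f).
Restrictor triples: (l1,f1,t2)→insured(t2,f1) ✓  (l1,f4,t1)→insured(t1,f4) ✓  (l1,f4,t2)→insured(t2,f4) ✓  (l2,f1,t1)→insured(t1,f1) ✓  (l2,f1,t3)→insured(t3,f1) ✗  (l2,f4,t3)→insured(t3,f4) ✓  (l2,f5,t4)→insured(t4,f5) ✓  (l3,f1,t2)→insured(t2,f1) ✓  (l3,f3,t2)→insured(t2,f3) ✓  (l3,f5,t2)→insured(t2,f5) ✓  (l4,f4,t4)→insured(t4,f4) ✓  (l4,f5,t1)→insured(t1,f5) ✓  (l4,f5,t3)→insured(t3,f5) ✗  (l4,f6,t2)→insured(t2,f6) ✓  (l4,f6,t4)→insured(t4,f6) ✗
Counterexamples (restrictor triples failing the scope): 3.

3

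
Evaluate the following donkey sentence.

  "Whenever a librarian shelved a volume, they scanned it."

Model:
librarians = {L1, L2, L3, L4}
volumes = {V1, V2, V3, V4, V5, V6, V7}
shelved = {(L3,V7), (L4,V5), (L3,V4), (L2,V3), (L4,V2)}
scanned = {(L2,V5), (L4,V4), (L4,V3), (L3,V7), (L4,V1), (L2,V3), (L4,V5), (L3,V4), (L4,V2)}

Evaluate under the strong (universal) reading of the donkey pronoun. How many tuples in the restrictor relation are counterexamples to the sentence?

0

"it" takes "a volume" as antecedent — a donkey pronoun bound across the clause boundary.
Strong reading: for every (l,v) with shelved(l,v), scanned(l,v).
Restrictor pairs: (L2,V3) ✓  (L3,V4) ✓  (L3,V7) ✓  (L4,V2) ✓  (L4,V5) ✓
Counterexamples (restrictor pairs failing the scope): 0.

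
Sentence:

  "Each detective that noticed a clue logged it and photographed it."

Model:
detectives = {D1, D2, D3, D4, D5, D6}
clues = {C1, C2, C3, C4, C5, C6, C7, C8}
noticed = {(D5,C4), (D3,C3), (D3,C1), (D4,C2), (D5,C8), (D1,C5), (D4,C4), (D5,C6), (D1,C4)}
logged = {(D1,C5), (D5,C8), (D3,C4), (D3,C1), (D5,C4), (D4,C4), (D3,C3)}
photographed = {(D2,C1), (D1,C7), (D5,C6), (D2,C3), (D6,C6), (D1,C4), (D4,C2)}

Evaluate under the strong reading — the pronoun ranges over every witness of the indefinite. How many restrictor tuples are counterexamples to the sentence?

"it" takes "a clue" as antecedent — a donkey pronoun bound across the clause boundary.
Strong reading: for every (d,c) with noticed(d,c), logged(d,c) ∧ photographed(d,c).
Restrictor pairs: (D1,C4) ✗  (D1,C5) ✗  (D3,C1) ✗  (D3,C3) ✗  (D4,C2) ✗  (D4,C4) ✗  (D5,C4) ✗  (D5,C6) ✗  (D5,C8) ✗
Counterexamples (restrictor pairs failing the scope): 9.

9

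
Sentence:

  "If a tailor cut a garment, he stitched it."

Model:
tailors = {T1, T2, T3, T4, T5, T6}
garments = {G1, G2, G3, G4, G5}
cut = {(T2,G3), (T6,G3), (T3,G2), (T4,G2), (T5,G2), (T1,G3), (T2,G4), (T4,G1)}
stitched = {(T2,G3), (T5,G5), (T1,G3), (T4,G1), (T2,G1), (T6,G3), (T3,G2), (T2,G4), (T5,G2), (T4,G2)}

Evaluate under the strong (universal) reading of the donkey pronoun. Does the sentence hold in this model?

"it" takes "a garment" as antecedent — a donkey pronoun bound across the clause boundary.
Strong reading: for every (t,g) with cut(t,g), stitched(t,g).
Restrictor pairs: (T1,G3) ✓  (T2,G3) ✓  (T2,G4) ✓  (T3,G2) ✓  (T4,G1) ✓  (T4,G2) ✓  (T5,G2) ✓  (T6,G3) ✓
Every restrictor pair satisfies the scope.

True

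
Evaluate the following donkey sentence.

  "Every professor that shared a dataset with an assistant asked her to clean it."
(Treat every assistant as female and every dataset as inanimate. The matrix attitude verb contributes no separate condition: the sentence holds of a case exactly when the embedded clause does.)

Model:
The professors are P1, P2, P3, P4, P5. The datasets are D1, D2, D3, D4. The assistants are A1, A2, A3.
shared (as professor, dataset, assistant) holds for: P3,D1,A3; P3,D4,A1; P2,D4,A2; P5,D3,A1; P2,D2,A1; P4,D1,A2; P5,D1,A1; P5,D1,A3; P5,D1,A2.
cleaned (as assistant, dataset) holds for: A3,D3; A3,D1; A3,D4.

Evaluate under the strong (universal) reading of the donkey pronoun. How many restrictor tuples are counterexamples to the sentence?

"her" takes "an assistant" as antecedent and "it" takes "a dataset"; both are donkey pronouns co-varying with the restrictor.
Strong reading: for every (p,d,a) with shared(p,d,a), cleaned(a,d).
Restrictor triples: (P2,D2,A1)→cleaned(A1,D2) ✗  (P2,D4,A2)→cleaned(A2,D4) ✗  (P3,D1,A3)→cleaned(A3,D1) ✓  (P3,D4,A1)→cleaned(A1,D4) ✗  (P4,D1,A2)→cleaned(A2,D1) ✗  (P5,D1,A1)→cleaned(A1,D1) ✗  (P5,D1,A2)→cleaned(A2,D1) ✗  (P5,D1,A3)→cleaned(A3,D1) ✓  (P5,D3,A1)→cleaned(A1,D3) ✗
Counterexamples (restrictor triples failing the scope): 7.

7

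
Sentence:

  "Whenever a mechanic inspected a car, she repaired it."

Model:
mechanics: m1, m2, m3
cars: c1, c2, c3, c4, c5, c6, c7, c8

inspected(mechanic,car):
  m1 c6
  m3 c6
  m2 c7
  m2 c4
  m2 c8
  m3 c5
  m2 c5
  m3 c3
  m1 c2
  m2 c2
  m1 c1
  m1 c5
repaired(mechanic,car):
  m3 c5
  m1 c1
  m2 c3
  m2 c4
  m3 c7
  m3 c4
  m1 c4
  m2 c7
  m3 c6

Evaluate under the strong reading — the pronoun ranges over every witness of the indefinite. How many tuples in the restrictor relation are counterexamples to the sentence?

"it" takes "a car" as antecedent — a donkey pronoun bound across the clause boundary.
Strong reading: for every (m,c) with inspected(m,c), repaired(m,c).
Restrictor pairs: (m1,c1) ✓  (m1,c2) ✗  (m1,c5) ✗  (m1,c6) ✗  (m2,c2) ✗  (m2,c4) ✓  (m2,c5) ✗  (m2,c7) ✓  (m2,c8) ✗  (m3,c3) ✗  (m3,c5) ✓  (m3,c6) ✓
Counterexamples (restrictor pairs failing the scope): 7.

7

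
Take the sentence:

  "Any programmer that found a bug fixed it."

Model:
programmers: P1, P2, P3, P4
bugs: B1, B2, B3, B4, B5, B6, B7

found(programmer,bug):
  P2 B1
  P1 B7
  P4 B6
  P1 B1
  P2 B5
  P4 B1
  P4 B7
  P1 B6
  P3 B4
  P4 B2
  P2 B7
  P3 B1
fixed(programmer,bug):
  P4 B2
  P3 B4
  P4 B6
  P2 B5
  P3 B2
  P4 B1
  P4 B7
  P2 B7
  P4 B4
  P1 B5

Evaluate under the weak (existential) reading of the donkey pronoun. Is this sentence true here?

False

"it" takes "a bug" as antecedent — a donkey pronoun bound across the clause boundary.
Weak reading: every programmer p with some found-bug has at least one found-bug b such that fixed(p,b).
Per programmer: P1:✗  P2:✓  P3:✓  P4:✓
P1 has no witness among its found-bugs.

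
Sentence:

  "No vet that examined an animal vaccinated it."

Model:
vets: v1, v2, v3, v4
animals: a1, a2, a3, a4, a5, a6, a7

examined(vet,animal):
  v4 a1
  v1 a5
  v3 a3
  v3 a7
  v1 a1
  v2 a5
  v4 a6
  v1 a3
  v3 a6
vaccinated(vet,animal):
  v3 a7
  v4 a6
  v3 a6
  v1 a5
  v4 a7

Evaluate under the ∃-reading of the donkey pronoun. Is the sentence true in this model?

"it" takes "an animal" as antecedent — a donkey pronoun bound across the clause boundary.
Truth condition: for no (v,a) with examined(v,a) does vaccinated(v,a) hold.
Restrictor pairs — does the scope hold? (v1,a1):fails  (v1,a3):fails  (v1,a5):holds  (v2,a5):fails  (v3,a3):fails  (v3,a6):holds  (v3,a7):holds  (v4,a1):fails  (v4,a6):holds
Scope holds for 4 pair(s), so the sentence is false.

False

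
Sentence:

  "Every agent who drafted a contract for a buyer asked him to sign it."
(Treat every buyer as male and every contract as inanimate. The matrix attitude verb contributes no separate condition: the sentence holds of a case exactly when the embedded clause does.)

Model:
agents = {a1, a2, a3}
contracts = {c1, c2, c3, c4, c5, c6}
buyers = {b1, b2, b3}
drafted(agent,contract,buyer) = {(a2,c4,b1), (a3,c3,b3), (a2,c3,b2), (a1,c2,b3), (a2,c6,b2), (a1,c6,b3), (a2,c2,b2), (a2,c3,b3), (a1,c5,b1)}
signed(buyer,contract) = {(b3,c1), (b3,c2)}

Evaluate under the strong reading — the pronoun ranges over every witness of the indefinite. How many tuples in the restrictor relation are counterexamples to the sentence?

"him" takes "a buyer" as antecedent and "it" takes "a contract"; both are donkey pronouns co-varying with the restrictor.
Strong reading: for every (a,c,b) with drafted(a,c,b), signed(b,c).
Restrictor triples: (a1,c2,b3)→signed(b3,c2) ✓  (a1,c5,b1)→signed(b1,c5) ✗  (a1,c6,b3)→signed(b3,c6) ✗  (a2,c2,b2)→signed(b2,c2) ✗  (a2,c3,b2)→signed(b2,c3) ✗  (a2,c3,b3)→signed(b3,c3) ✗  (a2,c4,b1)→signed(b1,c4) ✗  (a2,c6,b2)→signed(b2,c6) ✗  (a3,c3,b3)→signed(b3,c3) ✗
Counterexamples (restrictor triples failing the scope): 8.

8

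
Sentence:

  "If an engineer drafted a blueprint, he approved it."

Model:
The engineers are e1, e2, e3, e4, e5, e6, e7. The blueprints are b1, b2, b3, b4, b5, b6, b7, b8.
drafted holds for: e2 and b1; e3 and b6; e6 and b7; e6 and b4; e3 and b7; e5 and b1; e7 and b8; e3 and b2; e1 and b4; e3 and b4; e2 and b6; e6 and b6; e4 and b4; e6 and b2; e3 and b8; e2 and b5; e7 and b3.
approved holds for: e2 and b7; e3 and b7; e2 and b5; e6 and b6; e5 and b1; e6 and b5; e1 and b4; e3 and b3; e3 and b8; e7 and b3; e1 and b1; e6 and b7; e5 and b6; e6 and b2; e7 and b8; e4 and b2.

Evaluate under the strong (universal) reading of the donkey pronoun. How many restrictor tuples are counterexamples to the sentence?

"it" takes "a blueprint" as antecedent — a donkey pronoun bound across the clause boundary.
Strong reading: for every (e,b) with drafted(e,b), approved(e,b).
Restrictor pairs: (e1,b4) ✓  (e2,b1) ✗  (e2,b5) ✓  (e2,b6) ✗  (e3,b2) ✗  (e3,b4) ✗  (e3,b6) ✗  (e3,b7) ✓  (e3,b8) ✓  (e4,b4) ✗  (e5,b1) ✓  (e6,b2) ✓  (e6,b4) ✗  (e6,b6) ✓  (e6,b7) ✓  (e7,b3) ✓  (e7,b8) ✓
Counterexamples (restrictor pairs failing the scope): 7.

7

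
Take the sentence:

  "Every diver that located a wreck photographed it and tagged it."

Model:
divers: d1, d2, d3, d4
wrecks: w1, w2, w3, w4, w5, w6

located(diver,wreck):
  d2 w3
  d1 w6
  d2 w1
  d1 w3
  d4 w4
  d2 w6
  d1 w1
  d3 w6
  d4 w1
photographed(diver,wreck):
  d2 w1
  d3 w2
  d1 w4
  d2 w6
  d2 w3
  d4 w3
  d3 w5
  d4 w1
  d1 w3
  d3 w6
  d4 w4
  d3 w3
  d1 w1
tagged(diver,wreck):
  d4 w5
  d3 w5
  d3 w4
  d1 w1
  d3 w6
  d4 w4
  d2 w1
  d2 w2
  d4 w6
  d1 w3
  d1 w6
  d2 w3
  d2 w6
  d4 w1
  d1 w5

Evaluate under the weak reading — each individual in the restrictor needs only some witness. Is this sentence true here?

"it" takes "a wreck" as antecedent — a donkey pronoun bound across the clause boundary.
Weak reading: every diver d with some located-wreck has at least one located-wreck w such that photographed(d,w) ∧ tagged(d,w).
Per diver: d1:✓  d2:✓  d3:✓  d4:✓
Every diver in the restrictor has a witness.

True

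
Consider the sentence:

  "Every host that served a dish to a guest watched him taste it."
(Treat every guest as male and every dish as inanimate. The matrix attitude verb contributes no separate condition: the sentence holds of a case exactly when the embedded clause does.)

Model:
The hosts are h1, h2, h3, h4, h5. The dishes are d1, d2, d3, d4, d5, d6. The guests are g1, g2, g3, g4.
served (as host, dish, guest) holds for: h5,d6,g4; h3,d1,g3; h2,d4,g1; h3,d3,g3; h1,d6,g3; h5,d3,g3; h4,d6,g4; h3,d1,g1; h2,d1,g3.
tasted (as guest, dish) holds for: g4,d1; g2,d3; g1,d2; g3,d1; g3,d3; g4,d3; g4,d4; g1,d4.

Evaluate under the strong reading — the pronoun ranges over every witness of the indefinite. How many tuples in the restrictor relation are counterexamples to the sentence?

4

"him" takes "a guest" as antecedent and "it" takes "a dish"; both are donkey pronouns co-varying with the restrictor.
Strong reading: for every (h,d,g) with served(h,d,g), tasted(g,d).
Restrictor triples: (h1,d6,g3)→tasted(g3,d6) ✗  (h2,d1,g3)→tasted(g3,d1) ✓  (h2,d4,g1)→tasted(g1,d4) ✓  (h3,d1,g1)→tasted(g1,d1) ✗  (h3,d1,g3)→tasted(g3,d1) ✓  (h3,d3,g3)→tasted(g3,d3) ✓  (h4,d6,g4)→tasted(g4,d6) ✗  (h5,d3,g3)→tasted(g3,d3) ✓  (h5,d6,g4)→tasted(g4,d6) ✗
Counterexamples (restrictor triples failing the scope): 4.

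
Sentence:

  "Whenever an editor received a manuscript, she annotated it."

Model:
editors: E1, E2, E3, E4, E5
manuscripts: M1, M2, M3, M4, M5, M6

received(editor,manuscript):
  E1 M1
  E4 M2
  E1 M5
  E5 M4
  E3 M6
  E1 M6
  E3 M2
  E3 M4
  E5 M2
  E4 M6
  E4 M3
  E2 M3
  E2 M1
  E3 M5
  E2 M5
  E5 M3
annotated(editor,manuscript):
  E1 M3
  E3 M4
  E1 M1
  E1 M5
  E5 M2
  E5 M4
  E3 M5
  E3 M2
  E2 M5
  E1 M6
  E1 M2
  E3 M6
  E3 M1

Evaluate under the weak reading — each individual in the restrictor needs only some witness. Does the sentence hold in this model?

False

"it" takes "a manuscript" as antecedent — a donkey pronoun bound across the clause boundary.
Weak reading: every editor e with some received-manuscript has at least one received-manuscript m such that annotated(e,m).
Per editor: E1:✓  E2:✓  E3:✓  E4:✗  E5:✓
E4 has no witness among its received-manuscripts.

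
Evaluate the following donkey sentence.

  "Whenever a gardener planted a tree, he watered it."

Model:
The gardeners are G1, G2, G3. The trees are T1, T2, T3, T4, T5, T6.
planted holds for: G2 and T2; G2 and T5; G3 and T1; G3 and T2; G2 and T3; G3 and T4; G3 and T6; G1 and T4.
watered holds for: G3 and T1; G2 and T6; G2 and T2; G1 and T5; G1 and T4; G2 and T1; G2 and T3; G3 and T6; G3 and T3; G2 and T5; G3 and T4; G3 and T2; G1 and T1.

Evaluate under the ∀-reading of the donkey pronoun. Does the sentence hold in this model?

True

"it" takes "a tree" as antecedent — a donkey pronoun bound across the clause boundary.
Strong reading: for every (g,t) with planted(g,t), watered(g,t).
Restrictor pairs: (G1,T4) ✓  (G2,T2) ✓  (G2,T3) ✓  (G2,T5) ✓  (G3,T1) ✓  (G3,T2) ✓  (G3,T4) ✓  (G3,T6) ✓
Every restrictor pair satisfies the scope.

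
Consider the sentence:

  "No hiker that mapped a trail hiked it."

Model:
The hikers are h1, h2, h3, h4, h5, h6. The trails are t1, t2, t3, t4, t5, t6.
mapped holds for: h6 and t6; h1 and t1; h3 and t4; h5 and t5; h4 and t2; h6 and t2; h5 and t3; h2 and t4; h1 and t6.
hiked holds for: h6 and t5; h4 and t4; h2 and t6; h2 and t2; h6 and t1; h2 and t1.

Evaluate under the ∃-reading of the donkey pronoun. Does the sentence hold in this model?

True

"it" takes "a trail" as antecedent — a donkey pronoun bound across the clause boundary.
Truth condition: for no (h,t) with mapped(h,t) does hiked(h,t) hold.
Restrictor pairs — does the scope hold? (h1,t1):fails  (h1,t6):fails  (h2,t4):fails  (h3,t4):fails  (h4,t2):fails  (h5,t3):fails  (h5,t5):fails  (h6,t2):fails  (h6,t6):fails
Scope holds for no restrictor pair, so the sentence is true.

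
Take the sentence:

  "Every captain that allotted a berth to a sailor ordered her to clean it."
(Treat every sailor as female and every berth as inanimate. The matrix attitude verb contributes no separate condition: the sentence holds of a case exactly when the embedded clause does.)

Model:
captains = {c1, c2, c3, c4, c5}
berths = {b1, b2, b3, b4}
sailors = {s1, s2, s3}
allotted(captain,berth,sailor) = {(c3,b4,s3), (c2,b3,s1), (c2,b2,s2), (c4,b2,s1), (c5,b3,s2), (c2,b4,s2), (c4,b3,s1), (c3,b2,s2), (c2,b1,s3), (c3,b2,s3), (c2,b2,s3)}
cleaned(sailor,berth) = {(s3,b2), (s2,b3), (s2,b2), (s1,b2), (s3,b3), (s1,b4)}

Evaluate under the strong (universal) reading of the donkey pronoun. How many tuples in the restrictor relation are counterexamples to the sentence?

5

"her" takes "a sailor" as antecedent and "it" takes "a berth"; both are donkey pronouns co-varying with the restrictor.
Strong reading: for every (c,b,s) with allotted(c,b,s), cleaned(s,b).
Restrictor triples: (c2,b1,s3)→cleaned(s3,b1) ✗  (c2,b2,s2)→cleaned(s2,b2) ✓  (c2,b2,s3)→cleaned(s3,b2) ✓  (c2,b3,s1)→cleaned(s1,b3) ✗  (c2,b4,s2)→cleaned(s2,b4) ✗  (c3,b2,s2)→cleaned(s2,b2) ✓  (c3,b2,s3)→cleaned(s3,b2) ✓  (c3,b4,s3)→cleaned(s3,b4) ✗  (c4,b2,s1)→cleaned(s1,b2) ✓  (c4,b3,s1)→cleaned(s1,b3) ✗  (c5,b3,s2)→cleaned(s2,b3) ✓
Counterexamples (restrictor triples failing the scope): 5.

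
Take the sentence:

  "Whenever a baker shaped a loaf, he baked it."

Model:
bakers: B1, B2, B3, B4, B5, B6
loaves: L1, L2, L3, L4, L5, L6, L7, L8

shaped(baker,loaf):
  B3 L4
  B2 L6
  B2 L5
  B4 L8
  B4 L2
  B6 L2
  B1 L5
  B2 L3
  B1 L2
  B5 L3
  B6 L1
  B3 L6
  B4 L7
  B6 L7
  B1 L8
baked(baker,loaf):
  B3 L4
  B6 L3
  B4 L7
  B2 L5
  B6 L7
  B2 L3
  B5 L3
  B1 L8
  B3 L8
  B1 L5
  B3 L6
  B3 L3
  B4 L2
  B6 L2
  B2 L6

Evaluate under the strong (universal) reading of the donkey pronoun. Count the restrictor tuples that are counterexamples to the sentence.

"it" takes "a loaf" as antecedent — a donkey pronoun bound across the clause boundary.
Strong reading: for every (b,l) with shaped(b,l), baked(b,l).
Restrictor pairs: (B1,L2) ✗  (B1,L5) ✓  (B1,L8) ✓  (B2,L3) ✓  (B2,L5) ✓  (B2,L6) ✓  (B3,L4) ✓  (B3,L6) ✓  (B4,L2) ✓  (B4,L7) ✓  (B4,L8) ✗  (B5,L3) ✓  (B6,L1) ✗  (B6,L2) ✓  (B6,L7) ✓
Counterexamples (restrictor pairs failing the scope): 3.

3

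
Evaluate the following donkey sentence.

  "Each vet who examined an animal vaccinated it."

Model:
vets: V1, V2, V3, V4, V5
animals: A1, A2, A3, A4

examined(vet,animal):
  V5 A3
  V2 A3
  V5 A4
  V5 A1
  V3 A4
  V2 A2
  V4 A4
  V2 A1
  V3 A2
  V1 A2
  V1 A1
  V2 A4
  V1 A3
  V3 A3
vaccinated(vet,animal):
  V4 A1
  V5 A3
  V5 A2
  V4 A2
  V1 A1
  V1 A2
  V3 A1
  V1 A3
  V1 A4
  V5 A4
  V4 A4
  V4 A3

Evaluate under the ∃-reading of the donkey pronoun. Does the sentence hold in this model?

False

"it" takes "an animal" as antecedent — a donkey pronoun bound across the clause boundary.
Weak reading: every vet v with some examined-animal has at least one examined-animal a such that vaccinated(v,a).
Per vet: V1:✓  V2:✗  V3:✗  V4:✓  V5:✓
V2 has no witness among its examined-animals.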